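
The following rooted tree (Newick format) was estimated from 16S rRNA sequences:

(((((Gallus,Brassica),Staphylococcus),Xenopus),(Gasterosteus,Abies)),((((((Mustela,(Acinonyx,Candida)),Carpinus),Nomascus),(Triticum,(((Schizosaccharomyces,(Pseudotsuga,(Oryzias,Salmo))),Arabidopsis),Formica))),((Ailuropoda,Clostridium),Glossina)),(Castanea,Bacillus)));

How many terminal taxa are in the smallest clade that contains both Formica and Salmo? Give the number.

6

The MRCA of Formica and Salmo is the node subtending (((Schizosaccharomyces,(Pseudotsuga,(Oryzias,Salmo))),Arabidopsis),Formica).
That clade contains 6 terminal taxa: Arabidopsis, Formica, Oryzias, Pseudotsuga, Salmo, Schizosaccharomyces.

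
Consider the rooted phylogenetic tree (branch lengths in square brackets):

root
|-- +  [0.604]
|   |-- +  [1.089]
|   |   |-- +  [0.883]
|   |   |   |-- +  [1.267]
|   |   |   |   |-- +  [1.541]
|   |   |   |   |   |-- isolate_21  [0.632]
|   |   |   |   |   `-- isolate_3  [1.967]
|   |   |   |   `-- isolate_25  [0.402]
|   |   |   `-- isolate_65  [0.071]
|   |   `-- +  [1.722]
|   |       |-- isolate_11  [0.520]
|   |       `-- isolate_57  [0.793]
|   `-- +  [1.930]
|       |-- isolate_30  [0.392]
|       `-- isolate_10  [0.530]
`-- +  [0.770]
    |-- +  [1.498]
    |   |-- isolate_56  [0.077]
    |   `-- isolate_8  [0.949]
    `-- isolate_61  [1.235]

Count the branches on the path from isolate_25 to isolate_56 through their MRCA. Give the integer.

8

The MRCA of isolate_25 and isolate_56 is the root of the tree.
From isolate_25 up to that node: 5 branches. From isolate_56 up to the same node: 3 branches. Total: 5 + 3 = 8.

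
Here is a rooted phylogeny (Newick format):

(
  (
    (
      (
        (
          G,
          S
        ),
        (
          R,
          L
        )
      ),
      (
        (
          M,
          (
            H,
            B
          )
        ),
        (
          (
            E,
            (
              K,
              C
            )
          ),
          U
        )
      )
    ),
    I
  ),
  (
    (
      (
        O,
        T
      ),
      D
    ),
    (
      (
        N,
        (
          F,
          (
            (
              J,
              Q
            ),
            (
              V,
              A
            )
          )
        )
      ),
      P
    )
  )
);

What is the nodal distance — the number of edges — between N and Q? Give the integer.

5

The MRCA of N and Q is the node subtending (N,(F,((J,Q),(V,A)))).
From N up to that node: 1 branch. From Q up to the same node: 4 branches. Total: 1 + 4 = 5.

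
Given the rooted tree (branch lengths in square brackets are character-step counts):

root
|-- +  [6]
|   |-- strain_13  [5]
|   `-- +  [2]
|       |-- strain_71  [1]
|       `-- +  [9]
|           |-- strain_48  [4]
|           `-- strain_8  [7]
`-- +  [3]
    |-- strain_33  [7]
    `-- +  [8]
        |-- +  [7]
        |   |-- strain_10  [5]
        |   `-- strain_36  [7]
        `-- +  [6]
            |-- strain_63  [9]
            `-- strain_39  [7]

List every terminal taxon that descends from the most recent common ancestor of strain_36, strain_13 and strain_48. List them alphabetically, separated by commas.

Tracing strain_36: it sits inside (strain_10,strain_36).
Tracing strain_13: it sits inside (strain_13,(strain_71,(strain_48,strain_8))).
Tracing strain_48: it sits inside (strain_48,strain_8).
The smallest clade enclosing all 3 is the whole tree (their MRCA is the root), so the answer is all 9 tips in alphabetical order.

strain_10, strain_13, strain_33, strain_36, strain_39, strain_48, strain_63, strain_71, strain_8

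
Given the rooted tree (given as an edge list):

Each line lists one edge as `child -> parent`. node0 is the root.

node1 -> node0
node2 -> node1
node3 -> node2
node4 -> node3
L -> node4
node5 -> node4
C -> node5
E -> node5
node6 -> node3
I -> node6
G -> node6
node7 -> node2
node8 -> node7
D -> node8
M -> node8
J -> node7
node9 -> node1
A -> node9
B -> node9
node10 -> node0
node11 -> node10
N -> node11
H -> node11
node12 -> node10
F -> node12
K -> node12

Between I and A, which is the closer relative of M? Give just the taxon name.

The MRCA of M and I subtends (((L,(C,E)),(I,G)),((D,M),J)) (8 taxa).
The MRCA of M and A subtends ((((L,(C,E)),(I,G)),((D,M),J)),(A,B)) (10 taxa).
The first is nested inside the second, so M shares a more recent common ancestor with I.

I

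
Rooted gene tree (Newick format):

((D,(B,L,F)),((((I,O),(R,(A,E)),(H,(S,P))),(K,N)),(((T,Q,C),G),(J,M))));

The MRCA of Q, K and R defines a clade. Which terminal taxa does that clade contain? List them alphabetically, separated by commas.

Tracing Q: it sits inside (T,Q,C).
Tracing K: it sits inside (K,N).
Tracing R: it sits inside (R,(A,E)).
The smallest clade enclosing all 3 is ((((I,O),(R,(A,E)),(H,(S,P))),(K,N)),(((T,Q,C),G),(J,M))); the answer is its 16 terminal taxa in alphabetical order.

A, C, E, G, H, I, J, K, M, N, O, P, Q, R, S, T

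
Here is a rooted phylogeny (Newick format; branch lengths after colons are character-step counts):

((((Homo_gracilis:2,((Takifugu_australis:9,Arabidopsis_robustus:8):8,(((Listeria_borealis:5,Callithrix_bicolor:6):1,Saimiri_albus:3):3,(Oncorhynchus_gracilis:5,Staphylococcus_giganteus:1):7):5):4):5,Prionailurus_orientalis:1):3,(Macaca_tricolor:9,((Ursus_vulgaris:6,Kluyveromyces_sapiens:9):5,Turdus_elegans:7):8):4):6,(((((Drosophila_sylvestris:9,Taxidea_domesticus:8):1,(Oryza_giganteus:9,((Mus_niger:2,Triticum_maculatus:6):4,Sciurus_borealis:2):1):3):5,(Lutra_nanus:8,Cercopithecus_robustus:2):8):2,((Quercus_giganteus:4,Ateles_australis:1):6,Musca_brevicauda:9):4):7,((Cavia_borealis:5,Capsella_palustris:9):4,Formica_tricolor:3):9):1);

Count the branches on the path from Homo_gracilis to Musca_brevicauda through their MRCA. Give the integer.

The MRCA of Homo_gracilis and Musca_brevicauda is the root of the tree.
From Homo_gracilis up to that node: 4 branches. From Musca_brevicauda up to the same node: 4 branches. Total: 4 + 4 = 8.

8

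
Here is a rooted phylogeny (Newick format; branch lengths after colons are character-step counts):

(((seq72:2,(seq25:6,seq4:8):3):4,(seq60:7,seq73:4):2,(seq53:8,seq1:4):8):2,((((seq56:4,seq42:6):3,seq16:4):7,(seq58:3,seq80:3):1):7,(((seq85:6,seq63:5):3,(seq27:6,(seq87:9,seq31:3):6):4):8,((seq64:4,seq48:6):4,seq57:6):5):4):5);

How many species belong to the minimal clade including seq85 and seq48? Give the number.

8

The MRCA of seq85 and seq48 is the node subtending (((seq85,seq63),(seq27,(seq87,seq31))),((seq64,seq48),seq57)).
That clade contains 8 terminal taxa: seq27, seq31, seq48, seq57, seq63, seq64, seq85, seq87.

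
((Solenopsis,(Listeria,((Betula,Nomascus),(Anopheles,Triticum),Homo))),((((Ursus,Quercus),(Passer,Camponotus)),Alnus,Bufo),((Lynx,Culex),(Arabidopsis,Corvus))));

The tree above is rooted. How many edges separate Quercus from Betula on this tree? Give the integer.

The MRCA of Quercus and Betula is the root of the tree.
From Quercus up to that node: 5 branches. From Betula up to the same node: 5 branches. Total: 5 + 5 = 10.

10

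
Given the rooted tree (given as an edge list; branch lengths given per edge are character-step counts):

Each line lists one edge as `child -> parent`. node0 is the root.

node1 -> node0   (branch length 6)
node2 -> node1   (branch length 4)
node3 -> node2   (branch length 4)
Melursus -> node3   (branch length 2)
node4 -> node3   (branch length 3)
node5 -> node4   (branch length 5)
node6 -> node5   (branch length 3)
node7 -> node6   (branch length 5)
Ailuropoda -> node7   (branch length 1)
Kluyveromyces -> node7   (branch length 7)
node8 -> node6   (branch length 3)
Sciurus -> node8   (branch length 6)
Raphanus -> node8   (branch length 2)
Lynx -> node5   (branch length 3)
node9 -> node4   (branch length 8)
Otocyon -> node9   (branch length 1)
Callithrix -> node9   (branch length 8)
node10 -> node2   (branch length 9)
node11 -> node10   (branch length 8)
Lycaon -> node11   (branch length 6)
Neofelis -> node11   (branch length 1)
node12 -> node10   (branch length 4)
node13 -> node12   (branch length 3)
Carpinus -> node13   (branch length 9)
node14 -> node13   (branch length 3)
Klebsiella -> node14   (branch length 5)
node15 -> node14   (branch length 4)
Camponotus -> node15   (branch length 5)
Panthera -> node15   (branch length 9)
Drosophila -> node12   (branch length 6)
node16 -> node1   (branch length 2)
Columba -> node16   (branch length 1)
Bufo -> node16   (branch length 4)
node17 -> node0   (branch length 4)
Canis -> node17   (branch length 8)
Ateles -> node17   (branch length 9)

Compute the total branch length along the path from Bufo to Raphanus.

The path runs Bufo → … → MRCA → … → Raphanus; the MRCA is the node subtending (((Melursus,((((Ailuropoda,Kluyveromyces),(Sciurus,Raphanus)),Lynx),(Otocyon,Callithrix))),((Lycaon,Neofelis),((Carpinus,(Klebsiella,(Camponotus,Panthera))),Drosophila))),(Columba,Bufo)).
Branch lengths along that path: 4 + 2 + 4 + 4 + 3 + 5 + 3 + 3 + 2 = 30.

30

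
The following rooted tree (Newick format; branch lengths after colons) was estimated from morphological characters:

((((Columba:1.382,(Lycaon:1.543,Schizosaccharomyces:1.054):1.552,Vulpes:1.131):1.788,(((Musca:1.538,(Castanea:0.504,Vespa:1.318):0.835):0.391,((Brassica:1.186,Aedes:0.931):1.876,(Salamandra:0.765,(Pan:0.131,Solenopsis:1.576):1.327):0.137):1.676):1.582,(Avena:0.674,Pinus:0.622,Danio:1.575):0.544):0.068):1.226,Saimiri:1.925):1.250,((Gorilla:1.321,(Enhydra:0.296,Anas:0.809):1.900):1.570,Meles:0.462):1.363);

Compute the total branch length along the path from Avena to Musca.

4.729

The path runs Avena → … → MRCA → … → Musca; the MRCA is the node subtending (((Musca,(Castanea,Vespa)),((Brassica,Aedes),(Salamandra,(Pan,Solenopsis)))),(Avena,Pinus,Danio)).
Branch lengths along that path: 0.674 + 0.544 + 1.582 + 0.391 + 1.538 = 4.729.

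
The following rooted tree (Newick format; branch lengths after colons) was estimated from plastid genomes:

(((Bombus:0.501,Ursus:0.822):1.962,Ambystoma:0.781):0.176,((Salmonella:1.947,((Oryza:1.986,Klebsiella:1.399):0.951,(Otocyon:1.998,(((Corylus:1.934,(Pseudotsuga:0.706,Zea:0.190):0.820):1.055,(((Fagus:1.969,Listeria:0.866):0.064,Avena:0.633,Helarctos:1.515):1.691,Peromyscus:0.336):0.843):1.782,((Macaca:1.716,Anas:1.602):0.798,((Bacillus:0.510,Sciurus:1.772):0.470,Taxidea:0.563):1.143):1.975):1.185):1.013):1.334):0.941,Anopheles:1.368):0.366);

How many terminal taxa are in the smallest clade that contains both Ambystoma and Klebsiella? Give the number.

21

The MRCA of Ambystoma and Klebsiella is the root, so the clade is the entire tree.
That clade contains 21 terminal taxa: Ambystoma, Anas, Anopheles, Avena, Bacillus, Bombus, Corylus, Fagus, Helarctos, Klebsiella, Listeria, Macaca, Oryza, Otocyon, Peromyscus, Pseudotsuga, Salmonella, Sciurus, Taxidea, Ursus, Zea.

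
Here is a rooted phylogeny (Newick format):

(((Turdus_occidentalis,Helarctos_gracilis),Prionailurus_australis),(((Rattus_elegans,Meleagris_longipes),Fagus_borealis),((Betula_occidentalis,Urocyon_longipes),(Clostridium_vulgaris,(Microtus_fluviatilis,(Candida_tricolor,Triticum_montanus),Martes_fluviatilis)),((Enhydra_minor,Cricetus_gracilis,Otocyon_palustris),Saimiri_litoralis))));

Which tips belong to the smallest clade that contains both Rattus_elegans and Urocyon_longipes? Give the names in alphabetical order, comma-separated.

Betula_occidentalis, Candida_tricolor, Clostridium_vulgaris, Cricetus_gracilis, Enhydra_minor, Fagus_borealis, Martes_fluviatilis, Meleagris_longipes, Microtus_fluviatilis, Otocyon_palustris, Rattus_elegans, Saimiri_litoralis, Triticum_montanus, Urocyon_longipes

Tracing Rattus_elegans: it sits inside (Rattus_elegans,Meleagris_longipes).
Tracing Urocyon_longipes: it sits inside (Betula_occidentalis,Urocyon_longipes).
The smallest clade enclosing both is (((Rattus_elegans,Meleagris_longipes),Fagus_borealis),((Betula_occidentalis,Urocyon_longipes),(Clostridium_vulgaris,(Microtus_fluviatilis,(Candida_tricolor,Triticum_montanus),Martes_fluviatilis)),((Enhydra_minor,Cricetus_gracilis,Otocyon_palustris),Saimiri_litoralis))); the answer is its 14 terminal taxa in alphabetical order.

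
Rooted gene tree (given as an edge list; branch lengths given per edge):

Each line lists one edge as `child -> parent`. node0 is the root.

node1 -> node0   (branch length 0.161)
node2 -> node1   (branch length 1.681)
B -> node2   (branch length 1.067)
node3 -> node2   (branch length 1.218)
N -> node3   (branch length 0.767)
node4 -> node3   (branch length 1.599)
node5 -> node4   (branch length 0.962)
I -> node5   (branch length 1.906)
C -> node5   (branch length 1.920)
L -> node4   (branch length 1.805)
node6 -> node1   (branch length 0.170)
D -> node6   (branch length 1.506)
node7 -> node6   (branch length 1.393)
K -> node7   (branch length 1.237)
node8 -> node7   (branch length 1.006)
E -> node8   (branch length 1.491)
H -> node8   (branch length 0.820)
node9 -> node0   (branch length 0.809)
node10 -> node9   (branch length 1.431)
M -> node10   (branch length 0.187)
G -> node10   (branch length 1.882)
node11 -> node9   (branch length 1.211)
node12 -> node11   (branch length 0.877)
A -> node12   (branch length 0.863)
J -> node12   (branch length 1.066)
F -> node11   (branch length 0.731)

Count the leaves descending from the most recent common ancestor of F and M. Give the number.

The MRCA of F and M is the node subtending ((M,G),((A,J),F)).
That clade contains 5 terminal taxa: A, F, G, J, M.

5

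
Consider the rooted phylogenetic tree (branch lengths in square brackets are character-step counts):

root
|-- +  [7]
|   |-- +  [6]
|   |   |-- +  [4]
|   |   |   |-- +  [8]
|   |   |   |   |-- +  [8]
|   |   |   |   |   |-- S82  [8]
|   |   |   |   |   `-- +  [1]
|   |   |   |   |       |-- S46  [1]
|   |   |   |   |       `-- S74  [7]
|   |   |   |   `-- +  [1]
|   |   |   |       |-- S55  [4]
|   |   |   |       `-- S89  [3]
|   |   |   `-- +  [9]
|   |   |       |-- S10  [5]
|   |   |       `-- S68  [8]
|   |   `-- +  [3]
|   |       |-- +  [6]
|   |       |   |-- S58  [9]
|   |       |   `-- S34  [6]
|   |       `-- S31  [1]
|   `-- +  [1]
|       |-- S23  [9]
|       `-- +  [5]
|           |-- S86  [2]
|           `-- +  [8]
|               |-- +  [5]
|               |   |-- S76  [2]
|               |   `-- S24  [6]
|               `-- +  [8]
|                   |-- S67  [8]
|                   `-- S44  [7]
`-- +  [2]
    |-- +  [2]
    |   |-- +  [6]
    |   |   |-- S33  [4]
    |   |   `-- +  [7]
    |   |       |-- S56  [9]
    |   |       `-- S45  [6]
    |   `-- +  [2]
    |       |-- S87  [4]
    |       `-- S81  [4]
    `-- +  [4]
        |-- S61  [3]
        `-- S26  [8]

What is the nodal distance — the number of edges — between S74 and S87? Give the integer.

11

The MRCA of S74 and S87 is the root of the tree.
From S74 up to that node: 7 branches. From S87 up to the same node: 4 branches. Total: 7 + 4 = 11.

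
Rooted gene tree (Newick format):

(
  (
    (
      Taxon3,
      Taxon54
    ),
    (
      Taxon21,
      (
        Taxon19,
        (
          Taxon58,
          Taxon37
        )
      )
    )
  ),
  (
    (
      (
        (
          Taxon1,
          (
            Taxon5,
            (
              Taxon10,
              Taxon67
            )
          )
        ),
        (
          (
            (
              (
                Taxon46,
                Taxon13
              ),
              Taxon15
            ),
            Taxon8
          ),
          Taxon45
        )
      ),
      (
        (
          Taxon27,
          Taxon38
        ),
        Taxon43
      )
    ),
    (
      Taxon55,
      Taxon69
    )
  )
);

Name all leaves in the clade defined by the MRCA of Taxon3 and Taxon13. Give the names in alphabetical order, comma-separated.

Tracing Taxon3: it sits inside (Taxon3,Taxon54).
Tracing Taxon13: it sits inside (Taxon46,Taxon13).
The smallest clade enclosing both is the whole tree (their MRCA is the root), so the answer is all 20 tips in alphabetical order.

Taxon1, Taxon10, Taxon13, Taxon15, Taxon19, Taxon21, Taxon27, Taxon3, Taxon37, Taxon38, Taxon43, Taxon45, Taxon46, Taxon5, Taxon54, Taxon55, Taxon58, Taxon67, Taxon69, Taxon8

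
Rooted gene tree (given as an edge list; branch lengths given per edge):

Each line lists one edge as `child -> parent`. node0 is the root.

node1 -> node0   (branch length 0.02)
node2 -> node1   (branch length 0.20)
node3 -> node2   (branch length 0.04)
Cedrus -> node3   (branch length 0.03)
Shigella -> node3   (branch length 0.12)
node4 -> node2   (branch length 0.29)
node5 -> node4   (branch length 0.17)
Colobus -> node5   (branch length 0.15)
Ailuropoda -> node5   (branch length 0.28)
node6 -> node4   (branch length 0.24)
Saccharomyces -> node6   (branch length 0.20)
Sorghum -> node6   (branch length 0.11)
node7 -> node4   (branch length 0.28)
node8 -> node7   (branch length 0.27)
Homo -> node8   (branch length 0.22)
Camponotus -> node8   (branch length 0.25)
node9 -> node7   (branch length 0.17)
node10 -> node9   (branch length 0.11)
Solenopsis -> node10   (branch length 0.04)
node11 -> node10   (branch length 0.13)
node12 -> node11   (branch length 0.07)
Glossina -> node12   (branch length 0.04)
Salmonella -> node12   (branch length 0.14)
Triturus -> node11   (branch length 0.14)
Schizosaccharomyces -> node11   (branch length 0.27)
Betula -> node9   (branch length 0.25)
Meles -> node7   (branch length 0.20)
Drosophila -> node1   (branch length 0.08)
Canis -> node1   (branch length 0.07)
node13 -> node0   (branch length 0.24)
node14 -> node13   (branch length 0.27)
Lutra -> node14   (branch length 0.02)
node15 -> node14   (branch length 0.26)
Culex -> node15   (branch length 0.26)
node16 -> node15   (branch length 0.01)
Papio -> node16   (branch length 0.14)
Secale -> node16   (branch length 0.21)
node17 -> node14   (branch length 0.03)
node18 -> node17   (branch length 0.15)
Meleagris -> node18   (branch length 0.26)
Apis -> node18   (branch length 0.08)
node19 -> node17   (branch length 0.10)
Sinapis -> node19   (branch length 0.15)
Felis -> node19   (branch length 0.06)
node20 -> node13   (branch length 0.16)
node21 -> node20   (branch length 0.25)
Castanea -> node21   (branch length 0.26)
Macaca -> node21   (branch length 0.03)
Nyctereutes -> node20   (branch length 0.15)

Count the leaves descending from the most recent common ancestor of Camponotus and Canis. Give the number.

The MRCA of Camponotus and Canis is the node subtending (((Cedrus,Shigella),((Colobus,Ailuropoda),(Saccharomyces,Sorghum),((Homo,Camponotus),((Solenopsis,((Glossina,Salmonella),Triturus,Schizosaccharomyces)),Betula),Meles))),Drosophila,Canis).
That clade contains 17 terminal taxa: Ailuropoda, Betula, Camponotus, Canis, Cedrus, Colobus, Drosophila, Glossina, Homo, Meles, Saccharomyces, Salmonella, Schizosaccharomyces, Shigella, Solenopsis, Sorghum, Triturus.

17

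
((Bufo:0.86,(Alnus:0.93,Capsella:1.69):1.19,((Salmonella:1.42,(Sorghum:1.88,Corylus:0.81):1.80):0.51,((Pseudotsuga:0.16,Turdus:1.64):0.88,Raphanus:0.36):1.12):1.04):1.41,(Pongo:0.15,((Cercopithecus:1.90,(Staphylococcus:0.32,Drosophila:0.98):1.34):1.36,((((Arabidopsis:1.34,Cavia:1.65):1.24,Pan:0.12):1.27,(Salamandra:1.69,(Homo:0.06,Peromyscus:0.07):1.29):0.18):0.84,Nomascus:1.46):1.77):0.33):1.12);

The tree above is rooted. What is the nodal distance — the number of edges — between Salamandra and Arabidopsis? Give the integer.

5

The MRCA of Salamandra and Arabidopsis is the node subtending (((Arabidopsis,Cavia),Pan),(Salamandra,(Homo,Peromyscus))).
From Salamandra up to that node: 2 branches. From Arabidopsis up to the same node: 3 branches. Total: 2 + 3 = 5.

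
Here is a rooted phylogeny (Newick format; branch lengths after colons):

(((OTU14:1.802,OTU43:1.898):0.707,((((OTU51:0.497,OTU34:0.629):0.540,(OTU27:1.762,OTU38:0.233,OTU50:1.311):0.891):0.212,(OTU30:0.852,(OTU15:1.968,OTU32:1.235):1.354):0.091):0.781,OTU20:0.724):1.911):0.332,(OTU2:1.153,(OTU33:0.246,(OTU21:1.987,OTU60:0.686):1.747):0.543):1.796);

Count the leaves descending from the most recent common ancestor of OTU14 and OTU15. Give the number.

11

The MRCA of OTU14 and OTU15 is the node subtending ((OTU14,OTU43),((((OTU51,OTU34),(OTU27,OTU38,OTU50)),(OTU30,(OTU15,OTU32))),OTU20)).
That clade contains 11 terminal taxa: OTU14, OTU15, OTU20, OTU27, OTU30, OTU32, OTU34, OTU38, OTU43, OTU50, OTU51.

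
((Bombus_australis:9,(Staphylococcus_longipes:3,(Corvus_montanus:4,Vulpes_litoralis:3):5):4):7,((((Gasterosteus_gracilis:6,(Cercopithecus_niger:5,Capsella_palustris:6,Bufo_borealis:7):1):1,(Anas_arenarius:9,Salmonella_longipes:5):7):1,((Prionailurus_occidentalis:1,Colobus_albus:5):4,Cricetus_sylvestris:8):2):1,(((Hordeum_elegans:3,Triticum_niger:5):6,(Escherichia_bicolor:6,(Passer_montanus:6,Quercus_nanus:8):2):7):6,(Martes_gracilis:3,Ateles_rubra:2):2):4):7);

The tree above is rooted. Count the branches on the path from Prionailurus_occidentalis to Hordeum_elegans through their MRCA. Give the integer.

The MRCA of Prionailurus_occidentalis and Hordeum_elegans is the node subtending ((((Gasterosteus_gracilis,(Cercopithecus_niger,Capsella_palustris,Bufo_borealis)),(Anas_arenarius,Salmonella_longipes)),((Prionailurus_occidentalis,Colobus_albus),Cricetus_sylvestris)),(((Hordeum_elegans,Triticum_niger),(Escherichia_bicolor,(Passer_montanus,Quercus_nanus))),(Martes_gracilis,Ateles_rubra))).
From Prionailurus_occidentalis up to that node: 4 branches. From Hordeum_elegans up to the same node: 4 branches. Total: 4 + 4 = 8.

8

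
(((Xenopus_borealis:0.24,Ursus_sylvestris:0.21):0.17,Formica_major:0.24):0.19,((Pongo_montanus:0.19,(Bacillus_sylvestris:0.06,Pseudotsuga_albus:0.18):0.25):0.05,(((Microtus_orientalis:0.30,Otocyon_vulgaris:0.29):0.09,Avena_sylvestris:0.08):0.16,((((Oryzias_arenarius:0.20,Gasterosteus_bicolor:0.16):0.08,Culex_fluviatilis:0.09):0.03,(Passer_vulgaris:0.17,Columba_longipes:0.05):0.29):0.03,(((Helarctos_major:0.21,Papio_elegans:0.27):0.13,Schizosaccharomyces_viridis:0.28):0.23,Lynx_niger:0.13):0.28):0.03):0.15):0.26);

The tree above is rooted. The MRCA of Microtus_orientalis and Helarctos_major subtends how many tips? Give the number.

12

The MRCA of Microtus_orientalis and Helarctos_major is the node subtending (((Microtus_orientalis,Otocyon_vulgaris),Avena_sylvestris),((((Oryzias_arenarius,Gasterosteus_bicolor),Culex_fluviatilis),(Passer_vulgaris,Columba_longipes)),(((Helarctos_major,Papio_elegans),Schizosaccharomyces_viridis),Lynx_niger))).
That clade contains 12 terminal taxa: Avena_sylvestris, Columba_longipes, Culex_fluviatilis, Gasterosteus_bicolor, Helarctos_major, Lynx_niger, Microtus_orientalis, Oryzias_arenarius, Otocyon_vulgaris, Papio_elegans, Passer_vulgaris, Schizosaccharomyces_viridis.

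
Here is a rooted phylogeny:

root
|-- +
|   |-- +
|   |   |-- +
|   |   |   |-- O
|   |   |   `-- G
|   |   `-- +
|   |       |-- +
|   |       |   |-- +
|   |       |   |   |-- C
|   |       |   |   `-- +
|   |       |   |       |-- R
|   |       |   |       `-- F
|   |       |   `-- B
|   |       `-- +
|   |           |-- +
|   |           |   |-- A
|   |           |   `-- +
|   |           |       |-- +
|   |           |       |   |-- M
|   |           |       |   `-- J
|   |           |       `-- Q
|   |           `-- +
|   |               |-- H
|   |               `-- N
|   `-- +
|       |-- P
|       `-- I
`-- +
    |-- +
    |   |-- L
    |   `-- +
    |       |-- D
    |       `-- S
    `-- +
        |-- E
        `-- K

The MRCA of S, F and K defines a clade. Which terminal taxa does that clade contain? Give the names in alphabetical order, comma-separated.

Tracing S: it sits inside (D,S).
Tracing F: it sits inside (R,F).
Tracing K: it sits inside (E,K).
The smallest clade enclosing all 3 is the whole tree (their MRCA is the root), so the answer is all 19 tips in alphabetical order.

A, B, C, D, E, F, G, H, I, J, K, L, M, N, O, P, Q, R, S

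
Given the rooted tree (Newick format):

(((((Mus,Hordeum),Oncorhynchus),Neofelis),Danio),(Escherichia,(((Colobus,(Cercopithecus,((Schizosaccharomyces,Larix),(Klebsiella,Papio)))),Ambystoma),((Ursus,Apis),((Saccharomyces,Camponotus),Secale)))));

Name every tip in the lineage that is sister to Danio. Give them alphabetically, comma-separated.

Danio attaches to the tree at the node subtending ((((Mus,Hordeum),Oncorhynchus),Neofelis),Danio).
The other lineage descending from that same node — the sister group — is (((Mus,Hordeum),Oncorhynchus),Neofelis); its 4 tips in alphabetical order are the answer.

Hordeum, Mus, Neofelis, Oncorhynchus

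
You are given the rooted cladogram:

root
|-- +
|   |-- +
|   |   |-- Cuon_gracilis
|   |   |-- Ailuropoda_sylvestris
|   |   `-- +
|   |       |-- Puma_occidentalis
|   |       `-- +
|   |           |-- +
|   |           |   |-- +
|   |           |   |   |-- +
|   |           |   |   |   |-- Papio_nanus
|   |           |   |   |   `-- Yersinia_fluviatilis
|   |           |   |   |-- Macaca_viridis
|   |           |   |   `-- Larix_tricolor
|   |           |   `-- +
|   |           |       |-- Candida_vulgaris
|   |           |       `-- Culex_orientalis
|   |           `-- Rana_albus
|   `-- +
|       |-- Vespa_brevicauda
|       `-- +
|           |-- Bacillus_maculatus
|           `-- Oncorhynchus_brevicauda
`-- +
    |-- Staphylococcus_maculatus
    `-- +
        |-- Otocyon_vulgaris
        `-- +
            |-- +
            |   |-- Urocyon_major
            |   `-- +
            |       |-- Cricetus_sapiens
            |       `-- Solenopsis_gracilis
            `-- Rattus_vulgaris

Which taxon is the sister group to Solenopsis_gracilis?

Cricetus_sapiens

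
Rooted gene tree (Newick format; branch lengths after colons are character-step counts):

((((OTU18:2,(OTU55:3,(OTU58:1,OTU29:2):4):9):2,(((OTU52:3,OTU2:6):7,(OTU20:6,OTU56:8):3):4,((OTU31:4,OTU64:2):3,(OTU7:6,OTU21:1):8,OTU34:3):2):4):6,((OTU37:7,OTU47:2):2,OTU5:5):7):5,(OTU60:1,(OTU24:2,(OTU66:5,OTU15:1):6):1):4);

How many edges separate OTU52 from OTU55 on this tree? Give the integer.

7

The MRCA of OTU52 and OTU55 is the node subtending ((OTU18,(OTU55,(OTU58,OTU29))),(((OTU52,OTU2),(OTU20,OTU56)),((OTU31,OTU64),(OTU7,OTU21),OTU34))).
From OTU52 up to that node: 4 branches. From OTU55 up to the same node: 3 branches. Total: 4 + 3 = 7.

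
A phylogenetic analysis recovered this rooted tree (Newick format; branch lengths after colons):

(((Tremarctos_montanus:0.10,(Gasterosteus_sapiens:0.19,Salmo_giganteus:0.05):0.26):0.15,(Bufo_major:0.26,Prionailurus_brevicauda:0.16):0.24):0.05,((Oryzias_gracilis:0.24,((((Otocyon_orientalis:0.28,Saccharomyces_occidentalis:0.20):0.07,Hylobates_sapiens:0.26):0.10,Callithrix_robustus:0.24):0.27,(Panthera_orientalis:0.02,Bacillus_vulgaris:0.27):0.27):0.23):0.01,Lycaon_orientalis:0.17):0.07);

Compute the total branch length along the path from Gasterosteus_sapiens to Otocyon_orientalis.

1.68

The path runs Gasterosteus_sapiens → … → MRCA → … → Otocyon_orientalis; the MRCA is the root of the tree.
Branch lengths along that path: 0.19 + 0.26 + 0.15 + 0.05 + 0.07 + 0.01 + 0.23 + 0.27 + 0.10 + 0.07 + 0.28 = 1.68.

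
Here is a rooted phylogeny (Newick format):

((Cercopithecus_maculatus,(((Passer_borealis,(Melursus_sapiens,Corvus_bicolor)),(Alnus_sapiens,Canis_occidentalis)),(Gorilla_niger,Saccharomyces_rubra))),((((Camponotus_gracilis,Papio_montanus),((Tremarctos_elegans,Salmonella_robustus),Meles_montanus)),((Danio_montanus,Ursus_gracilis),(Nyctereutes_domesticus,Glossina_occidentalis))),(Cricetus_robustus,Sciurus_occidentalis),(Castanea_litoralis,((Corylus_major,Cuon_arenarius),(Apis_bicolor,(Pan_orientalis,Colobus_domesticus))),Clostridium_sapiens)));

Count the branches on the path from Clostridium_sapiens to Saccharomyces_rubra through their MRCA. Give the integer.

The MRCA of Clostridium_sapiens and Saccharomyces_rubra is the root of the tree.
From Clostridium_sapiens up to that node: 3 branches. From Saccharomyces_rubra up to the same node: 4 branches. Total: 3 + 4 = 7.

7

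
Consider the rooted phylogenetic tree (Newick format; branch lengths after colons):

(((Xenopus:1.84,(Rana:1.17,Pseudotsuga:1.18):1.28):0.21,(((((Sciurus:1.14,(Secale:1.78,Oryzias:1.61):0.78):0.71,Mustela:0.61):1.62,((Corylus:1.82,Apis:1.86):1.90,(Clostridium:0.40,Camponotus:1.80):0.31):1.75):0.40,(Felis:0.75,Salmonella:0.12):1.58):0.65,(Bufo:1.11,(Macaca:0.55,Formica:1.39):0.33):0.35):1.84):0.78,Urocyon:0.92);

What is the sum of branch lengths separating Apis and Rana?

The path runs Apis → … → MRCA → … → Rana; the MRCA is the node subtending ((Xenopus,(Rana,Pseudotsuga)),(((((Sciurus,(Secale,Oryzias)),Mustela),((Corylus,Apis),(Clostridium,Camponotus))),(Felis,Salmonella)),(Bufo,(Macaca,Formica)))).
Branch lengths along that path: 1.86 + 1.90 + 1.75 + 0.40 + 0.65 + 1.84 + 0.21 + 1.28 + 1.17 = 11.06.

11.06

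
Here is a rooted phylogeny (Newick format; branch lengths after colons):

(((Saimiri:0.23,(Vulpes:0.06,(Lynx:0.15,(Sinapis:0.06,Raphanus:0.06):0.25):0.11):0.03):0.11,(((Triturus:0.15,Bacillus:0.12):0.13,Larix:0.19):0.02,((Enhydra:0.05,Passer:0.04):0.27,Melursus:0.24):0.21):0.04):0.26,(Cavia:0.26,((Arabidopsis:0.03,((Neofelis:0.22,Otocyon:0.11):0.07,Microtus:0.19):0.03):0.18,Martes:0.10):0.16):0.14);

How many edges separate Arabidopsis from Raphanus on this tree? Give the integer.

The MRCA of Arabidopsis and Raphanus is the root of the tree.
From Arabidopsis up to that node: 4 branches. From Raphanus up to the same node: 6 branches. Total: 4 + 6 = 10.

10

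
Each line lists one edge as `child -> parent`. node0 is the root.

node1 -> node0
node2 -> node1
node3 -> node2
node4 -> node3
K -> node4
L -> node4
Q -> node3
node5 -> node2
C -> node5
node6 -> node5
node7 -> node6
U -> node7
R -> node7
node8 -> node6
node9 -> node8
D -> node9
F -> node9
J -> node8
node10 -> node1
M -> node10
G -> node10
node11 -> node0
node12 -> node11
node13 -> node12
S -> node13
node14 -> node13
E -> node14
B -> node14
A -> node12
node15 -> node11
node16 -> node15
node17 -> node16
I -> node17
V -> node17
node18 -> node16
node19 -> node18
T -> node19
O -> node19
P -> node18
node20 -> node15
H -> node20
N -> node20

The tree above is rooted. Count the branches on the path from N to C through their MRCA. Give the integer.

8

The MRCA of N and C is the root of the tree.
From N up to that node: 4 branches. From C up to the same node: 4 branches. Total: 4 + 4 = 8.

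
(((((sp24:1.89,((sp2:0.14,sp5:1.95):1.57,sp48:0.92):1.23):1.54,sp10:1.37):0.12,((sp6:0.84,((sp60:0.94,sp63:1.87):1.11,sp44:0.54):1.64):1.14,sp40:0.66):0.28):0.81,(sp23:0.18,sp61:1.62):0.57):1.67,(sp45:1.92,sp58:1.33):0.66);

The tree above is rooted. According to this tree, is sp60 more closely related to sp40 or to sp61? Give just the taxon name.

sp40

The MRCA of sp60 and sp40 subtends ((sp6,((sp60,sp63),sp44)),sp40) (5 taxa).
The MRCA of sp60 and sp61 subtends ((((sp24,((sp2,sp5),sp48)),sp10),((sp6,((sp60,sp63),sp44)),sp40)),(sp23,sp61)) (12 taxa).
The first is nested inside the second, so sp60 shares a more recent common ancestor with sp40.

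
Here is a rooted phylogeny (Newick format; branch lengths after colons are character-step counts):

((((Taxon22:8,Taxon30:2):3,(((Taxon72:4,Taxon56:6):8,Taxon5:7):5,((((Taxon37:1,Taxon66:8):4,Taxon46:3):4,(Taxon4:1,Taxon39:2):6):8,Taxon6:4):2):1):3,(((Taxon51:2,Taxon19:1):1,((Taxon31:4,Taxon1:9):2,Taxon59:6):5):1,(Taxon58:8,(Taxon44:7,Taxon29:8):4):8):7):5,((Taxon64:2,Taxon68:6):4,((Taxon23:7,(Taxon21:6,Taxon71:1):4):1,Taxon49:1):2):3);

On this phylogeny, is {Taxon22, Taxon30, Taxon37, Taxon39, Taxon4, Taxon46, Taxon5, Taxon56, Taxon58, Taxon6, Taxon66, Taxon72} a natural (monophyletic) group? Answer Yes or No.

No

The MRCA of the listed taxa subtends (((Taxon22,Taxon30),(((Taxon72,Taxon56),Taxon5),((((Taxon37,Taxon66),Taxon46),(Taxon4,Taxon39)),Taxon6))),(((Taxon51,Taxon19),((Taxon31,Taxon1),Taxon59)),(Taxon58,(Taxon44,Taxon29)))).
That clade also contains Taxon1, Taxon19, Taxon29, Taxon31, Taxon44, Taxon51, Taxon59, which are not in the proposed group, so the group is not monophyletic.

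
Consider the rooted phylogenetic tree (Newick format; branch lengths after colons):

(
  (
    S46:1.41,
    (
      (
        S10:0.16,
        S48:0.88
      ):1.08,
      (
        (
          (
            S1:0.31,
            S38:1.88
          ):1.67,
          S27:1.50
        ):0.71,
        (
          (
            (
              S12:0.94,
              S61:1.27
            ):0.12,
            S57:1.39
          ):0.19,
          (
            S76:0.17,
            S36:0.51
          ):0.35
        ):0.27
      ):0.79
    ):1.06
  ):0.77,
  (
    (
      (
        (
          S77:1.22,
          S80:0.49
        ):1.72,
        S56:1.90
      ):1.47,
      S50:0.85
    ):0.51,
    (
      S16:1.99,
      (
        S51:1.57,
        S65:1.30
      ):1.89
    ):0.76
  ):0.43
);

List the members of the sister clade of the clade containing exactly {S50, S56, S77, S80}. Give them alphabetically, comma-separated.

The clade containing exactly {S50, S56, S77, S80} attaches to the tree at the node subtending ((((S77,S80),S56),S50),(S16,(S51,S65))).
The other lineage descending from that same node — the sister group — is (S16,(S51,S65)); its 3 tips in alphabetical order are the answer.

S16, S51, S65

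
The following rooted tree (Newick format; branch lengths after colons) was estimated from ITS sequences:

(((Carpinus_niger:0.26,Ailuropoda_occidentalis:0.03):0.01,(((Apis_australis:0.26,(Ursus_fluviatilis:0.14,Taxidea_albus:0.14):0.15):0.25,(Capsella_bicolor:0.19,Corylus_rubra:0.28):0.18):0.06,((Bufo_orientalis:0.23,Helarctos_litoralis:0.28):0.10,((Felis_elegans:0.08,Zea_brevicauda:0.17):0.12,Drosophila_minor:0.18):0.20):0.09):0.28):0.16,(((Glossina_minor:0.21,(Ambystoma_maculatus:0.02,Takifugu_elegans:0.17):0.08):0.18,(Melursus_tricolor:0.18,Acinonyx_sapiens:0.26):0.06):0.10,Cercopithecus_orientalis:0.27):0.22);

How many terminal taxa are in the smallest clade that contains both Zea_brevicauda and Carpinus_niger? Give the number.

12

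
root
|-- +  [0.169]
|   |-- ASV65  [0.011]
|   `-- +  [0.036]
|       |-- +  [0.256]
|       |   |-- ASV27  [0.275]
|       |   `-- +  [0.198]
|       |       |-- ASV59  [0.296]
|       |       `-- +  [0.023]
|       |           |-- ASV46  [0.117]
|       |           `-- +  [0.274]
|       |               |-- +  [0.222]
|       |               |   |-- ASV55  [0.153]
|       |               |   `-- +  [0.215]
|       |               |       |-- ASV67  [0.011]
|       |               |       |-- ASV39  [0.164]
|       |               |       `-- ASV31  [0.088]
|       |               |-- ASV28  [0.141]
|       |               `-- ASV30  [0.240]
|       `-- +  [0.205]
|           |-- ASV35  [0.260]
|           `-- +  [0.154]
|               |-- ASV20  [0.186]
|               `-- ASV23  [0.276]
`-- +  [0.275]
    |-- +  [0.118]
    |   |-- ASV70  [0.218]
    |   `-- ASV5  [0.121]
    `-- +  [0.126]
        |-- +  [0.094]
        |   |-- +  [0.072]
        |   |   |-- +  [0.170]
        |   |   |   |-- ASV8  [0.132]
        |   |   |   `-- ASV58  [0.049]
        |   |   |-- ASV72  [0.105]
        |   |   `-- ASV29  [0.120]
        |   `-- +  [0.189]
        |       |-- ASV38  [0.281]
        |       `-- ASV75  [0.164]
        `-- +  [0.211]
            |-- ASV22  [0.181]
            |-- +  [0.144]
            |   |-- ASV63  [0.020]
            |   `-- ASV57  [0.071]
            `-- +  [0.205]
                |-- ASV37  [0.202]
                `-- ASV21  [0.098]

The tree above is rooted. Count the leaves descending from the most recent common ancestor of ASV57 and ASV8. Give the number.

11

The MRCA of ASV57 and ASV8 is the node subtending ((((ASV8,ASV58),ASV72,ASV29),(ASV38,ASV75)),(ASV22,(ASV63,ASV57),(ASV37,ASV21))).
That clade contains 11 terminal taxa: ASV21, ASV22, ASV29, ASV37, ASV38, ASV57, ASV58, ASV63, ASV72, ASV75, ASV8.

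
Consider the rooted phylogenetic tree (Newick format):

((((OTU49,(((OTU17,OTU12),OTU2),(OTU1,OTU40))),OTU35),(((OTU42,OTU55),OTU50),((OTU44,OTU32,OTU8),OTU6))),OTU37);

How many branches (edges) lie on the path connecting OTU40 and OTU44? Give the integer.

The MRCA of OTU40 and OTU44 is the node subtending (((OTU49,(((OTU17,OTU12),OTU2),(OTU1,OTU40))),OTU35),(((OTU42,OTU55),OTU50),((OTU44,OTU32,OTU8),OTU6))).
From OTU40 up to that node: 5 branches. From OTU44 up to the same node: 4 branches. Total: 5 + 4 = 9.

9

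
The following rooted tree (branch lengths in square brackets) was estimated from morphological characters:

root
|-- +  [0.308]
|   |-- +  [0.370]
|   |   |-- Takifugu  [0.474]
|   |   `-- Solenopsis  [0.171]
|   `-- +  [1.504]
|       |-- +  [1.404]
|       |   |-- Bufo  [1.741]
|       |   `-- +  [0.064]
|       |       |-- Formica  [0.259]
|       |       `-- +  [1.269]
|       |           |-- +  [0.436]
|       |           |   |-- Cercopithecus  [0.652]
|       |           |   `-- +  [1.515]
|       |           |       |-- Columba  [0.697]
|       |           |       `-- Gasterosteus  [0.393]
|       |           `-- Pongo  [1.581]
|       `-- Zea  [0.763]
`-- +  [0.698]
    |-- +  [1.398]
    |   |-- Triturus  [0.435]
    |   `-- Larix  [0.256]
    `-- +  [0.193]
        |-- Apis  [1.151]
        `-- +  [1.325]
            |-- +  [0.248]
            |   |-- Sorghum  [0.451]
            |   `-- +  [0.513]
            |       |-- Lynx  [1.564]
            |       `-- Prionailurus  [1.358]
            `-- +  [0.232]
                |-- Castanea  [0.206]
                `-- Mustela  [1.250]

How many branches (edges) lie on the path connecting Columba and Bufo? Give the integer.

The MRCA of Columba and Bufo is the node subtending (Bufo,(Formica,((Cercopithecus,(Columba,Gasterosteus)),Pongo))).
From Columba up to that node: 5 branches. From Bufo up to the same node: 1 branch. Total: 5 + 1 = 6.

6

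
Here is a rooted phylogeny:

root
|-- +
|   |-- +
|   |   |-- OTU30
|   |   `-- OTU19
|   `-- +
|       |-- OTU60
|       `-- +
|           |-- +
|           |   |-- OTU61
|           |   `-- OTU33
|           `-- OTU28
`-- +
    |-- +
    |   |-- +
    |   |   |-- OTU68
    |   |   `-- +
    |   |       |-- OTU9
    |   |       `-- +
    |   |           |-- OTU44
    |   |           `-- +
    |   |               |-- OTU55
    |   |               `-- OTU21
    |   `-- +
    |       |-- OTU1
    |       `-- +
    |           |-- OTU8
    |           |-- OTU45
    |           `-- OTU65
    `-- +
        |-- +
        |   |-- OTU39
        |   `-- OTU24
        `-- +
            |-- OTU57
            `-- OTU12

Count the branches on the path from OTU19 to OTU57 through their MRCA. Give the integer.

The MRCA of OTU19 and OTU57 is the root of the tree.
From OTU19 up to that node: 3 branches. From OTU57 up to the same node: 4 branches. Total: 3 + 4 = 7.

7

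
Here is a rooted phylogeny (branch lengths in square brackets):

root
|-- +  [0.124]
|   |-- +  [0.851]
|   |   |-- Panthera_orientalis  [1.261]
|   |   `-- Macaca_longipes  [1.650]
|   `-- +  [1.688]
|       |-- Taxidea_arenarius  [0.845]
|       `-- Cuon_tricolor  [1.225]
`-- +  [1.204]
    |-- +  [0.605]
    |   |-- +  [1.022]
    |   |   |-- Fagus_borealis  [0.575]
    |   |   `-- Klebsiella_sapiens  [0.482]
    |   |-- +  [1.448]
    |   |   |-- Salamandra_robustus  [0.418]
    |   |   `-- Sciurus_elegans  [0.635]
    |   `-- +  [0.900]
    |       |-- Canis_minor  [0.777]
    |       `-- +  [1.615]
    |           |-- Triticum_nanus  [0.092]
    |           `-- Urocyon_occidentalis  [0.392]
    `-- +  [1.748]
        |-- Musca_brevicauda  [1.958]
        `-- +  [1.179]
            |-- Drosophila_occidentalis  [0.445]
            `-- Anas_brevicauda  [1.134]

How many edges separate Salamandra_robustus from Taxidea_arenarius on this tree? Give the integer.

The MRCA of Salamandra_robustus and Taxidea_arenarius is the root of the tree.
From Salamandra_robustus up to that node: 4 branches. From Taxidea_arenarius up to the same node: 3 branches. Total: 4 + 3 = 7.

7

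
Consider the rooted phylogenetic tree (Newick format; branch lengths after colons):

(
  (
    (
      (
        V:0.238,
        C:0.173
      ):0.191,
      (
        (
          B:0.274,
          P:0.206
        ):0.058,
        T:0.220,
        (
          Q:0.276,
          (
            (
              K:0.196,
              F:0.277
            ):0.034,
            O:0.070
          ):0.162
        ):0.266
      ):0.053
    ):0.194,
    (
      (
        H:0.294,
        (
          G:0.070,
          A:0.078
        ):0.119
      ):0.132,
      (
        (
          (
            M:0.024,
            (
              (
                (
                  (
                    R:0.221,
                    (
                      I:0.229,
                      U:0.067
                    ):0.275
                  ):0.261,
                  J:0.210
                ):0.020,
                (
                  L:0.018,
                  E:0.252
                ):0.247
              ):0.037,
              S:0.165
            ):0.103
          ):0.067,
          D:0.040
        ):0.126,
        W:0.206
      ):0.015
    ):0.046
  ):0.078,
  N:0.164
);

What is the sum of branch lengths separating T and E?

The path runs T → … → MRCA → … → E; the MRCA is the node subtending (((V,C),((B,P),T,(Q,((K,F),O)))),((H,(G,A)),(((M,((((R,(I,U)),J),(L,E)),S)),D),W))).
Branch lengths along that path: 0.220 + 0.053 + 0.194 + 0.046 + 0.015 + 0.126 + 0.067 + 0.103 + 0.037 + 0.247 + 0.252 = 1.360.

1.360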